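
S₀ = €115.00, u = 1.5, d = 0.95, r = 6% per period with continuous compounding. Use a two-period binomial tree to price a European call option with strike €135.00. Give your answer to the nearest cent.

€12.84

Risk-neutral probability p = (e^0.06 − 0.95)/(1.5 − 0.95) = 0.1118/0.5500 = 0.2033
Terminal stock prices: S_uu = 258.8, S_ud = 163.9, S_dd = 103.8
Terminal payoffs (S − K): max(123.8, 0) = 123.8, max(28.88, 0) = 28.88, max(-31.21, 0) = 0
Node u (S = 172.5): V_u = e^(−0.06)·[0.2033·123.7500 + 0.7967·28.8750] = 45.3618
Node d (S = 109.2): V_d = e^(−0.06)·[0.2033·28.8750 + 0.7967·0.0000] = 5.5295
Node 0 (S = 115): V_0 = e^(−0.06)·[0.2033·45.3618 + 0.7967·5.5295] = 12.8353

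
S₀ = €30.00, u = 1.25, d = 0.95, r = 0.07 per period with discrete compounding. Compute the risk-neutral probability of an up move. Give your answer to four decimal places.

p = 0.4000

Risk-neutral probability p = (1 + 0.07 − 0.95)/(1.25 − 0.95) = 0.1200/0.3000 = 0.4000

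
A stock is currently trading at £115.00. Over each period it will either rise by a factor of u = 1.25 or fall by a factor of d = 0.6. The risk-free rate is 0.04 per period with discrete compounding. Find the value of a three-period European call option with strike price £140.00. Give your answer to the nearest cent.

Risk-neutral probability p = (1 + 0.04 − 0.6)/(1.25 − 0.6) = 0.4400/0.6500 = 0.6769
Terminal stock prices: S_uuu = 224.6, S_uud = 107.8, S_udd = 51.75, S_ddd = 24.84
Terminal payoffs (S − K): max(84.61, 0) = 84.61, max(-32.19, 0) = 0, max(-88.25, 0) = 0, max(-115.2, 0) = 0
Node uu (S = 179.7): V_uu = 1/1.04·[0.6769·84.6094 + 0.3231·0.0000] = 55.0712
Node ud (S = 86.25): V_ud = 1/1.04·[0.6769·0.0000 + 0.3231·0.0000] = 0.0000
Node dd (S = 41.4): V_dd = 1/1.04·[0.6769·0.0000 + 0.3231·0.0000] = 0.0000
Node u (S = 143.8): V_u = 1/1.04·[0.6769·55.0712 + 0.3231·0.0000] = 35.8452
Node d (S = 69): V_d = 1/1.04·[0.6769·0.0000 + 0.3231·0.0000] = 0.0000
Node 0 (S = 115): V_0 = 1/1.04·[0.6769·35.8452 + 0.3231·0.0000] = 23.3312

£23.33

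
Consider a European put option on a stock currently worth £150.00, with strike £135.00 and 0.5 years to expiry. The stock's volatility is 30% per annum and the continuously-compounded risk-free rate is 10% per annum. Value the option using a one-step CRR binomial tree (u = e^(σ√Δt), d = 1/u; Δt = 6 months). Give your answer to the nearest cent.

£5.63

CRR parameters: u = e^(σ√Δt) = e^(0.3·√0.5) = 1.2363, d = 1/u = 0.8089
Per-period rate: rΔt = 0.1·0.5 = 0.05, so R = e^0.05 = 1.0513
Risk-neutral probability p = (e^0.05 − 0.8089)/(1.2363 − 0.8089) = 0.2424/0.4275 = 0.5671
Terminal stock prices: S_u = 185.4, S_d = 121.3
Terminal payoffs (K − S): max(-50.45, 0) = 0, max(13.67, 0) = 13.67
Node 0 (S = 150): V_0 = e^(−0.05)·[0.5671·0.0000 + 0.4329·13.6713] = 5.6295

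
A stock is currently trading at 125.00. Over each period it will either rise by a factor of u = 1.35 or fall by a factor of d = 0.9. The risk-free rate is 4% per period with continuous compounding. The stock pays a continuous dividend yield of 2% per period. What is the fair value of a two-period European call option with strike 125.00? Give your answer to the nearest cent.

Per-period risk-free factor R = e^0.04 = 1.0408; dividend-adjusted growth = e^(0.04−0.02) = 1.0202.
Risk-neutral probability p = (1.0202 − 0.9)/(1.35 − 0.9) = 0.1202/0.4500 = 0.2671
Terminal stock prices: S_uu = 227.8, S_ud = 151.9, S_dd = 101.2
Terminal payoffs (S − K): max(102.8, 0) = 102.8, max(26.88, 0) = 26.88, max(-23.75, 0) = 0
Node u (S = 168.8): V_u = e^(−0.04)·[0.2671·102.8125 + 0.7329·26.8750] = 45.3098
Node d (S = 112.5): V_d = e^(−0.04)·[0.2671·26.8750 + 0.7329·0.0000] = 6.8972
Node 0 (S = 125): V_0 = e^(−0.04)·[0.2671·45.3098 + 0.7329·6.8972] = 16.4850

16.49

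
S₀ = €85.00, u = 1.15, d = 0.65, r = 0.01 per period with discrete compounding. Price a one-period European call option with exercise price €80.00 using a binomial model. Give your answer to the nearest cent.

Risk-neutral probability p = (1 + 0.01 − 0.65)/(1.15 − 0.65) = 0.3600/0.5000 = 0.7200
Terminal stock prices: S_u = 97.75, S_d = 55.25
Terminal payoffs (S − K): max(17.75, 0) = 17.75, max(-24.75, 0) = 0
Node 0 (S = 85): V_0 = 1/1.01·[0.7200·17.7500 + 0.2800·0.0000] = 12.6535

€12.65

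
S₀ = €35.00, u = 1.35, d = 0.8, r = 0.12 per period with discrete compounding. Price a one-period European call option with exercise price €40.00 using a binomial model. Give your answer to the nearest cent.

€3.77

Risk-neutral probability p = (1 + 0.12 − 0.8)/(1.35 − 0.8) = 0.3200/0.5500 = 0.5818
Terminal stock prices: S_u = 47.25, S_d = 28
Terminal payoffs (S − K): max(7.25, 0) = 7.25, max(-12, 0) = 0
Node 0 (S = 35): V_0 = 1/1.12·[0.5818·7.2500 + 0.4182·0.0000] = 3.7662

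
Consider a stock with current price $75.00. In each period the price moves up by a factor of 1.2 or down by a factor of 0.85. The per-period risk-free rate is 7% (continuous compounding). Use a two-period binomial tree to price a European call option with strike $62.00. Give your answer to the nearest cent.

$22.00

Risk-neutral probability p = (e^0.07 − 0.85)/(1.2 − 0.85) = 0.2225/0.3500 = 0.6357
Terminal stock prices: S_uu = 108, S_ud = 76.5, S_dd = 54.19
Terminal payoffs (S − K): max(46, 0) = 46, max(14.5, 0) = 14.5, max(-7.813, 0) = 0
Node u (S = 90): V_u = e^(−0.07)·[0.6357·46.0000 + 0.3643·14.5000] = 32.1916
Node d (S = 63.75): V_d = e^(−0.07)·[0.6357·14.5000 + 0.3643·0.0000] = 8.5950
Node 0 (S = 75): V_0 = e^(−0.07)·[0.6357·32.1916 + 0.3643·8.5950] = 22.0010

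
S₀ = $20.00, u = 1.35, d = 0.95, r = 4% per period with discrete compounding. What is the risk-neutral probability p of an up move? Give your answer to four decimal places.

p = 0.2250

Risk-neutral probability p = (1 + 0.04 − 0.95)/(1.35 − 0.95) = 0.0900/0.4000 = 0.2250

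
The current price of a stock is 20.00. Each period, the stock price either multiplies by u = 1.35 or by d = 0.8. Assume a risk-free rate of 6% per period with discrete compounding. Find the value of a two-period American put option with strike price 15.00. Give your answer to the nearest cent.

0.54

Risk-neutral probability p = (1 + 0.06 − 0.8)/(1.35 − 0.8) = 0.2600/0.5500 = 0.4727
Terminal stock prices: S_uu = 36.45, S_ud = 21.6, S_dd = 12.8
Terminal payoffs (K − S): max(-21.45, 0) = 0, max(-6.6, 0) = 0, max(2.2, 0) = 2.2
Node u (S = 27): continuation = 1/1.06·[0.4727·0.0000 + 0.5273·0.0000] = 0.0000; exercise value = 0.0000 ≤ continuation, so V_u = 0.0000
Node d (S = 16): continuation = 1/1.06·[0.4727·0.0000 + 0.5273·2.2000] = 1.0943; exercise value = 0.0000 ≤ continuation, so V_d = 1.0943
Node 0 (S = 20): continuation = 1/1.06·[0.4727·0.0000 + 0.5273·1.0943] = 0.5444; exercise value = 0.0000 ≤ continuation, so V_0 = 0.5444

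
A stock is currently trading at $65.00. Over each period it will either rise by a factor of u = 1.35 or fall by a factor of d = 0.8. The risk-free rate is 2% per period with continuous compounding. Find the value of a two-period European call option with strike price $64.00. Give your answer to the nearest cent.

$11.25

Risk-neutral probability p = (e^0.02 − 0.8)/(1.35 − 0.8) = 0.2202/0.5500 = 0.4004
Terminal stock prices: S_uu = 118.5, S_ud = 70.2, S_dd = 41.6
Terminal payoffs (S − K): max(54.46, 0) = 54.46, max(6.2, 0) = 6.2, max(-22.4, 0) = 0
Node u (S = 87.75): V_u = e^(−0.02)·[0.4004·54.4625 + 0.5996·6.2000] = 25.0173
Node d (S = 52): V_d = e^(−0.02)·[0.4004·6.2000 + 0.5996·0.0000] = 2.4331
Node 0 (S = 65): V_0 = e^(−0.02)·[0.4004·25.0173 + 0.5996·2.4331] = 11.2478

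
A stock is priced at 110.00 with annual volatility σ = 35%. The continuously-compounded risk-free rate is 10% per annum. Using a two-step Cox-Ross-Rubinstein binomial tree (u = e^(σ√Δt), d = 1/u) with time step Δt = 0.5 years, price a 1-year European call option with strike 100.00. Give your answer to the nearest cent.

CRR parameters: u = e^(σ√Δt) = e^(0.35·√0.5) = 1.2808, d = 1/u = 0.7808
Per-period rate: rΔt = 0.1·0.5 = 0.05, so R = e^0.05 = 1.0513
Risk-neutral probability p = (e^0.05 − 0.7808)/(1.2808 − 0.7808) = 0.2705/0.5000 = 0.5410
Terminal stock prices: S_uu = 180.5, S_ud = 110, S_dd = 67.05
Terminal payoffs (S − K): max(80.45, 0) = 80.45, max(10, 0) = 10, max(-32.95, 0) = 0
Node u (S = 140.9): V_u = e^(−0.05)·[0.5410·80.4502 + 0.4590·10.0000] = 45.7654
Node d (S = 85.88): V_d = e^(−0.05)·[0.5410·10.0000 + 0.4590·0.0000] = 5.1459
Node 0 (S = 110): V_0 = e^(−0.05)·[0.5410·45.7654 + 0.4590·5.1459] = 25.7974

25.80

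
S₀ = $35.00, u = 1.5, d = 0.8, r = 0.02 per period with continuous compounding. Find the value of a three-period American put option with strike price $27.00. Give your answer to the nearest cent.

Risk-neutral probability p = (e^0.02 − 0.8)/(1.5 − 0.8) = 0.2202/0.7000 = 0.3146
Terminal stock prices: S_uuu = 118.1, S_uud = 63, S_udd = 33.6, S_ddd = 17.92
Terminal payoffs (K − S): max(-91.12, 0) = 0, max(-36, 0) = 0, max(-6.6, 0) = 0, max(9.08, 0) = 9.08
Node uu (S = 78.75): continuation = e^(−0.02)·[0.3146·0.0000 + 0.6854·0.0000] = 0.0000; exercise value = 0.0000 ≤ continuation, so V_uu = 0.0000
Node ud (S = 42): continuation = e^(−0.02)·[0.3146·0.0000 + 0.6854·0.0000] = 0.0000; exercise value = 0.0000 ≤ continuation, so V_ud = 0.0000
Node dd (S = 22.4): continuation = e^(−0.02)·[0.3146·0.0000 + 0.6854·9.0800] = 6.1004; exercise value = 4.6000 ≤ continuation, so V_dd = 6.1004
Node u (S = 52.5): continuation = e^(−0.02)·[0.3146·0.0000 + 0.6854·0.0000] = 0.0000; exercise value = 0.0000 ≤ continuation, so V_u = 0.0000
Node d (S = 28): continuation = e^(−0.02)·[0.3146·0.0000 + 0.6854·6.1004] = 4.0986; exercise value = 0.0000 ≤ continuation, so V_d = 4.0986
Node 0 (S = 35): continuation = e^(−0.02)·[0.3146·0.0000 + 0.6854·4.0986] = 2.7537; exercise value = 0.0000 ≤ continuation, so V_0 = 2.7537

$2.75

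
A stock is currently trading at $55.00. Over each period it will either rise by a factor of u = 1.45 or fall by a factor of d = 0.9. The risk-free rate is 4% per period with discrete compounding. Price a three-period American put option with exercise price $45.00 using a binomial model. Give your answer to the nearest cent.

Risk-neutral probability p = (1 + 0.04 − 0.9)/(1.45 − 0.9) = 0.1400/0.5500 = 0.2545
Terminal stock prices: S_uuu = 167.7, S_uud = 104.1, S_udd = 64.6, S_ddd = 40.1
Terminal payoffs (K − S): max(-122.7, 0) = 0, max(-59.07, 0) = 0, max(-19.6, 0) = 0, max(4.905, 0) = 4.905
Node uu (S = 115.6): continuation = 1/1.04·[0.2545·0.0000 + 0.7455·0.0000] = 0.0000; exercise value = 0.0000 ≤ continuation, so V_uu = 0.0000
Node ud (S = 71.78): continuation = 1/1.04·[0.2545·0.0000 + 0.7455·0.0000] = 0.0000; exercise value = 0.0000 ≤ continuation, so V_ud = 0.0000
Node dd (S = 44.55): continuation = 1/1.04·[0.2545·0.0000 + 0.7455·4.9050] = 3.5158; exercise value = 0.4500 ≤ continuation, so V_dd = 3.5158
Node u (S = 79.75): continuation = 1/1.04·[0.2545·0.0000 + 0.7455·0.0000] = 0.0000; exercise value = 0.0000 ≤ continuation, so V_u = 0.0000
Node d (S = 49.5): continuation = 1/1.04·[0.2545·0.0000 + 0.7455·3.5158] = 2.5201; exercise value = 0.0000 ≤ continuation, so V_d = 2.5201
Node 0 (S = 55): continuation = 1/1.04·[0.2545·0.0000 + 0.7455·2.5201] = 1.8064; exercise value = 0.0000 ≤ continuation, so V_0 = 1.8064

$1.81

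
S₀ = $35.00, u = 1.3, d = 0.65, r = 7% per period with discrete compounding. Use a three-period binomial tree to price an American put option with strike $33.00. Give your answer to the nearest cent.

Risk-neutral probability p = (1 + 0.07 − 0.65)/(1.3 − 0.65) = 0.4200/0.6500 = 0.6462
Terminal stock prices: S_uuu = 76.89, S_uud = 38.45, S_udd = 19.22, S_ddd = 9.612
Terminal payoffs (K − S): max(-43.89, 0) = 0, max(-5.448, 0) = 0, max(13.78, 0) = 13.78, max(23.39, 0) = 23.39
Node uu (S = 59.15): continuation = 1/1.07·[0.6462·0.0000 + 0.3538·0.0000] = 0.0000; exercise value = 0.0000 ≤ continuation, so V_uu = 0.0000
Node ud (S = 29.57): continuation = 1/1.07·[0.6462·0.0000 + 0.3538·13.7762] = 4.5558; exercise value = 3.4250 ≤ continuation, so V_ud = 4.5558
Node dd (S = 14.79): continuation = 1/1.07·[0.6462·13.7762 + 0.3538·23.3881] = 16.0536; exercise value = 18.2125 > continuation, so V_dd = 18.2125 (exercise)
Node u (S = 45.5): continuation = 1/1.07·[0.6462·0.0000 + 0.3538·4.5558] = 1.5066; exercise value = 0.0000 ≤ continuation, so V_u = 1.5066
Node d (S = 22.75): continuation = 1/1.07·[0.6462·4.5558 + 0.3538·18.2125] = 8.7740; exercise value = 10.2500 > continuation, so V_d = 10.2500 (exercise)
Node 0 (S = 35): continuation = 1/1.07·[0.6462·1.5066 + 0.3538·10.2500] = 4.2994; exercise value = 0.0000 ≤ continuation, so V_0 = 4.2994

$4.30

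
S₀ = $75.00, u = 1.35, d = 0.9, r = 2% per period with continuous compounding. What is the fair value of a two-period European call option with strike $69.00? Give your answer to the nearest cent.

Risk-neutral probability p = (e^0.02 − 0.9)/(1.35 − 0.9) = 0.1202/0.4500 = 0.2671
Terminal stock prices: S_uu = 136.7, S_ud = 91.12, S_dd = 60.75
Terminal payoffs (S − K): max(67.69, 0) = 67.69, max(22.12, 0) = 22.12, max(-8.25, 0) = 0
Node u (S = 101.2): V_u = e^(−0.02)·[0.2671·67.6875 + 0.7329·22.1250] = 33.6163
Node d (S = 67.5): V_d = e^(−0.02)·[0.2671·22.1250 + 0.7329·0.0000] = 5.7929
Node 0 (S = 75): V_0 = e^(−0.02)·[0.2671·33.6163 + 0.7329·5.7929] = 12.9630

$12.96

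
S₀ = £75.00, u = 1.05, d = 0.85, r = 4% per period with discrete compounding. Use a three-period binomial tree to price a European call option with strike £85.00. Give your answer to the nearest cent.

Risk-neutral probability p = (1 + 0.04 − 0.85)/(1.05 − 0.85) = 0.1900/0.2000 = 0.9500
Terminal stock prices: S_uuu = 86.82, S_uud = 70.28, S_udd = 56.9, S_ddd = 46.06
Terminal payoffs (S − K): max(1.822, 0) = 1.822, max(-14.72, 0) = 0, max(-28.1, 0) = 0, max(-38.94, 0) = 0
Node uu (S = 82.69): V_uu = 1/1.04·[0.9500·1.8219 + 0.0500·0.0000] = 1.6642
Node ud (S = 66.94): V_ud = 1/1.04·[0.9500·0.0000 + 0.0500·0.0000] = 0.0000
Node dd (S = 54.19): V_dd = 1/1.04·[0.9500·0.0000 + 0.0500·0.0000] = 0.0000
Node u (S = 78.75): V_u = 1/1.04·[0.9500·1.6642 + 0.0500·0.0000] = 1.5202
Node d (S = 63.75): V_d = 1/1.04·[0.9500·0.0000 + 0.0500·0.0000] = 0.0000
Node 0 (S = 75): V_0 = 1/1.04·[0.9500·1.5202 + 0.0500·0.0000] = 1.3886

£1.39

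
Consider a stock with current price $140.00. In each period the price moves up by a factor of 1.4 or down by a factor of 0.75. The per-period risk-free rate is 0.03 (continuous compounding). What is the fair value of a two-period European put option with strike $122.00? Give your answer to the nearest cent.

$13.17

Risk-neutral probability p = (e^0.03 − 0.75)/(1.4 − 0.75) = 0.2805/0.6500 = 0.4315
Terminal stock prices: S_uu = 274.4, S_ud = 147, S_dd = 78.75
Terminal payoffs (K − S): max(-152.4, 0) = 0, max(-25, 0) = 0, max(43.25, 0) = 43.25
Node u (S = 196): V_u = e^(−0.03)·[0.4315·0.0000 + 0.5685·0.0000] = 0.0000
Node d (S = 105): V_d = e^(−0.03)·[0.4315·0.0000 + 0.5685·43.2500] = 23.8623
Node 0 (S = 140): V_0 = e^(−0.03)·[0.4315·0.0000 + 0.5685·23.8623] = 13.1655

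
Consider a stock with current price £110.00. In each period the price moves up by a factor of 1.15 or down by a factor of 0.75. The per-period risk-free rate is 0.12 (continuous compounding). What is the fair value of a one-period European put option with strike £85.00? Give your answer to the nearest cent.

Risk-neutral probability p = (e^0.12 − 0.75)/(1.15 − 0.75) = 0.3775/0.4000 = 0.9437
Terminal stock prices: S_u = 126.5, S_d = 82.5
Terminal payoffs (K − S): max(-41.5, 0) = 0, max(2.5, 0) = 2.5
Node 0 (S = 110): V_0 = e^(−0.12)·[0.9437·0.0000 + 0.0563·2.5000] = 0.1247

£0.12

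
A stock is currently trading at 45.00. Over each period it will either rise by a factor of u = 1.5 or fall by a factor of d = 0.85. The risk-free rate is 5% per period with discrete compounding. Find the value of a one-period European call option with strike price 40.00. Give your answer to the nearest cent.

Risk-neutral probability p = (1 + 0.05 − 0.85)/(1.5 − 0.85) = 0.2000/0.6500 = 0.3077
Terminal stock prices: S_u = 67.5, S_d = 38.25
Terminal payoffs (S − K): max(27.5, 0) = 27.5, max(-1.75, 0) = 0
Node 0 (S = 45): V_0 = 1/1.05·[0.3077·27.5000 + 0.6923·0.0000] = 8.0586

8.06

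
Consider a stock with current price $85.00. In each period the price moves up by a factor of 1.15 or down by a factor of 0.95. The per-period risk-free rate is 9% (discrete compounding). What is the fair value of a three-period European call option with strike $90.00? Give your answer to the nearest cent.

$16.12

Risk-neutral probability p = (1 + 0.09 − 0.95)/(1.15 − 0.95) = 0.1400/0.2000 = 0.7000
Terminal stock prices: S_uuu = 129.3, S_uud = 106.8, S_udd = 88.22, S_ddd = 72.88
Terminal payoffs (S − K): max(39.27, 0) = 39.27, max(16.79, 0) = 16.79, max(-1.781, 0) = 0, max(-17.12, 0) = 0
Node uu (S = 112.4): V_uu = 1/1.09·[0.7000·39.2744 + 0.3000·16.7919] = 29.8437
Node ud (S = 92.86): V_ud = 1/1.09·[0.7000·16.7919 + 0.3000·0.0000] = 10.7838
Node dd (S = 76.71): V_dd = 1/1.09·[0.7000·0.0000 + 0.3000·0.0000] = 0.0000
Node u (S = 97.75): V_u = 1/1.09·[0.7000·29.8437 + 0.3000·10.7838] = 22.1337
Node d (S = 80.75): V_d = 1/1.09·[0.7000·10.7838 + 0.3000·0.0000] = 6.9254
Node 0 (S = 85): V_0 = 1/1.09·[0.7000·22.1337 + 0.3000·6.9254] = 16.1204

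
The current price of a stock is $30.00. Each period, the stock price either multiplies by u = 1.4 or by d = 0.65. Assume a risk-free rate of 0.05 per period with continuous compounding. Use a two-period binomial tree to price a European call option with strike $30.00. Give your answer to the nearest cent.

$7.46

Risk-neutral probability p = (e^0.05 − 0.65)/(1.4 − 0.65) = 0.4013/0.7500 = 0.5350
Terminal stock prices: S_uu = 58.8, S_ud = 27.3, S_dd = 12.68
Terminal payoffs (S − K): max(28.8, 0) = 28.8, max(-2.7, 0) = 0, max(-17.32, 0) = 0
Node u (S = 42): V_u = e^(−0.05)·[0.5350·28.8000 + 0.4650·0.0000] = 14.6573
Node d (S = 19.5): V_d = e^(−0.05)·[0.5350·0.0000 + 0.4650·0.0000] = 0.0000
Node 0 (S = 30): V_0 = e^(−0.05)·[0.5350·14.6573 + 0.4650·0.0000] = 7.4596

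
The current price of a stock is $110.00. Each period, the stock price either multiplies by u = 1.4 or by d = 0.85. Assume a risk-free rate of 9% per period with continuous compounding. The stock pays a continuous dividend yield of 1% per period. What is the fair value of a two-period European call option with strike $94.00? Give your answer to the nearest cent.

Per-period risk-free factor R = e^0.09 = 1.0942; dividend-adjusted growth = e^(0.09−0.01) = 1.0833.
Risk-neutral probability p = (1.0833 − 0.85)/(1.4 − 0.85) = 0.2333/0.5500 = 0.4242
Terminal stock prices: S_uu = 215.6, S_ud = 130.9, S_dd = 79.47
Terminal payoffs (S − K): max(121.6, 0) = 121.6, max(36.9, 0) = 36.9, max(-14.53, 0) = 0
Node u (S = 154): V_u = e^(−0.09)·[0.4242·121.6000 + 0.5758·36.9000] = 66.5581
Node d (S = 93.5): V_d = e^(−0.09)·[0.4242·36.9000 + 0.5758·0.0000] = 14.3043
Node 0 (S = 110): V_0 = e^(−0.09)·[0.4242·66.5581 + 0.5758·14.3043] = 33.3294

$33.33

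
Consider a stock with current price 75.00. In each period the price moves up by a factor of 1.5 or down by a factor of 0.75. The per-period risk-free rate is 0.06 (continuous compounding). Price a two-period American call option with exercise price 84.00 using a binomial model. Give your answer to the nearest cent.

Risk-neutral probability p = (e^0.06 − 0.75)/(1.5 − 0.75) = 0.3118/0.7500 = 0.4158
Terminal stock prices: S_uu = 168.8, S_ud = 84.38, S_dd = 42.19
Terminal payoffs (S − K): max(84.75, 0) = 84.75, max(0.375, 0) = 0.375, max(-41.81, 0) = 0
Node u (S = 112.5): continuation = e^(−0.06)·[0.4158·84.7500 + 0.5842·0.3750] = 33.3918; exercise value = 28.5000 ≤ continuation, so V_u = 33.3918
Node d (S = 56.25): continuation = e^(−0.06)·[0.4158·0.3750 + 0.5842·0.0000] = 0.1468; exercise value = 0.0000 ≤ continuation, so V_d = 0.1468
Node 0 (S = 75): continuation = e^(−0.06)·[0.4158·33.3918 + 0.5842·0.1468] = 13.1560; exercise value = 0.0000 ≤ continuation, so V_0 = 13.1560

13.16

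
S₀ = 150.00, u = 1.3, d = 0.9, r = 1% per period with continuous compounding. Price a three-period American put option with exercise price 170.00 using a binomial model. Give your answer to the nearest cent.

28.36

Risk-neutral probability p = (e^0.01 − 0.9)/(1.3 − 0.9) = 0.1101/0.4000 = 0.2751
Terminal stock prices: S_uuu = 329.6, S_uud = 228.2, S_udd = 158, S_ddd = 109.4
Terminal payoffs (K − S): max(-159.6, 0) = 0, max(-58.15, 0) = 0, max(12.05, 0) = 12.05, max(60.65, 0) = 60.65
Node uu (S = 253.5): continuation = e^(−0.01)·[0.2751·0.0000 + 0.7249·0.0000] = 0.0000; exercise value = 0.0000 ≤ continuation, so V_uu = 0.0000
Node ud (S = 175.5): continuation = e^(−0.01)·[0.2751·0.0000 + 0.7249·12.0500] = 8.6478; exercise value = 0.0000 ≤ continuation, so V_ud = 8.6478
Node dd (S = 121.5): continuation = e^(−0.01)·[0.2751·12.0500 + 0.7249·60.6500] = 46.8085; exercise value = 48.5000 > continuation, so V_dd = 48.5000 (exercise)
Node u (S = 195): continuation = e^(−0.01)·[0.2751·0.0000 + 0.7249·8.6478] = 6.2062; exercise value = 0.0000 ≤ continuation, so V_u = 6.2062
Node d (S = 135): continuation = e^(−0.01)·[0.2751·8.6478 + 0.7249·48.5000] = 37.1622; exercise value = 35.0000 ≤ continuation, so V_d = 37.1622
Node 0 (S = 150): continuation = e^(−0.01)·[0.2751·6.2062 + 0.7249·37.1622] = 28.3604; exercise value = 20.0000 ≤ continuation, so V_0 = 28.3604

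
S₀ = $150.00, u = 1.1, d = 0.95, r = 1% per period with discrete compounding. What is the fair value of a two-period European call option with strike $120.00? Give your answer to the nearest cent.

Risk-neutral probability p = (1 + 0.01 − 0.95)/(1.1 − 0.95) = 0.0600/0.1500 = 0.4000
Terminal stock prices: S_uu = 181.5, S_ud = 156.8, S_dd = 135.4
Terminal payoffs (S − K): max(61.5, 0) = 61.5, max(36.75, 0) = 36.75, max(15.38, 0) = 15.38
Node u (S = 165): V_u = 1/1.01·[0.4000·61.5000 + 0.6000·36.7500] = 46.1881
Node d (S = 142.5): V_d = 1/1.01·[0.4000·36.7500 + 0.6000·15.3750] = 23.6881
Node 0 (S = 150): V_0 = 1/1.01·[0.4000·46.1881 + 0.6000·23.6881] = 32.3645

$32.36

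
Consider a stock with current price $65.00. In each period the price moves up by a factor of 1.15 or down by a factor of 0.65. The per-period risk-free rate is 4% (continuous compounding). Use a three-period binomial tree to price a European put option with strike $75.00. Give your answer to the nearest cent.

$11.62

Risk-neutral probability p = (e^0.04 − 0.65)/(1.15 − 0.65) = 0.3908/0.5000 = 0.7816
Terminal stock prices: S_uuu = 98.86, S_uud = 55.88, S_udd = 31.58, S_ddd = 17.85
Terminal payoffs (K − S): max(-23.86, 0) = 0, max(19.12, 0) = 19.12, max(43.42, 0) = 43.42, max(57.15, 0) = 57.15
Node uu (S = 85.96): V_uu = e^(−0.04)·[0.7816·0.0000 + 0.2184·19.1244] = 4.0126
Node ud (S = 48.59): V_ud = e^(−0.04)·[0.7816·19.1244 + 0.2184·43.4181] = 23.4717
Node dd (S = 27.46): V_dd = e^(−0.04)·[0.7816·43.4181 + 0.2184·57.1494] = 44.5967
Node u (S = 74.75): V_u = e^(−0.04)·[0.7816·4.0126 + 0.2184·23.4717] = 7.9381
Node d (S = 42.25): V_d = e^(−0.04)·[0.7816·23.4717 + 0.2184·44.5967] = 26.9837
Node 0 (S = 65): V_0 = e^(−0.04)·[0.7816·7.9381 + 0.2184·26.9837] = 11.6229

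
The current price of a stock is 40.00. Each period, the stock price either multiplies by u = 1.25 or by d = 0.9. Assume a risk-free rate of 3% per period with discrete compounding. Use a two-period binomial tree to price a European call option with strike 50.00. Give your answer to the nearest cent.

1.63

Risk-neutral probability p = (1 + 0.03 − 0.9)/(1.25 − 0.9) = 0.1300/0.3500 = 0.3714
Terminal stock prices: S_uu = 62.5, S_ud = 45, S_dd = 32.4
Terminal payoffs (S − K): max(12.5, 0) = 12.5, max(-5, 0) = 0, max(-17.6, 0) = 0
Node u (S = 50): V_u = 1/1.03·[0.3714·12.5000 + 0.6286·0.0000] = 4.5076
Node d (S = 36): V_d = 1/1.03·[0.3714·0.0000 + 0.6286·0.0000] = 0.0000
Node 0 (S = 40): V_0 = 1/1.03·[0.3714·4.5076 + 0.6286·0.0000] = 1.6255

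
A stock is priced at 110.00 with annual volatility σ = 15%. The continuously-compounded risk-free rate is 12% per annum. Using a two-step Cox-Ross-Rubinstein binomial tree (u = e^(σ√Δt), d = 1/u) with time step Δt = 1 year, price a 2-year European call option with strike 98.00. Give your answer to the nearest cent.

CRR parameters: u = e^(σ√Δt) = e^(0.15·√1) = 1.1618, d = 1/u = 0.8607
Per-period rate: rΔt = 0.12·1 = 0.12, so R = e^0.12 = 1.1275
Risk-neutral probability p = (e^0.12 − 0.8607)/(1.1618 − 0.8607) = 0.2668/0.3011 = 0.8860
Terminal stock prices: S_uu = 148.5, S_ud = 110, S_dd = 81.49
Terminal payoffs (S − K): max(50.48, 0) = 50.48, max(12, 0) = 12, max(-16.51, 0) = 0
Node u (S = 127.8): V_u = e^(−0.12)·[0.8860·50.4845 + 0.1140·12.0000] = 40.8836
Node d (S = 94.68): V_d = e^(−0.12)·[0.8860·12.0000 + 0.1140·0.0000] = 9.4294
Node 0 (S = 110): V_0 = e^(−0.12)·[0.8860·40.8836 + 0.1140·9.4294] = 33.0793

33.08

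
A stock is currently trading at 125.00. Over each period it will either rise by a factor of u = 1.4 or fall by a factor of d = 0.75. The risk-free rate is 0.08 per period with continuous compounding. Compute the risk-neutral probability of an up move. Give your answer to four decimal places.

p = 0.5127

Risk-neutral probability p = (e^0.08 − 0.75)/(1.4 − 0.75) = 0.3333/0.6500 = 0.5127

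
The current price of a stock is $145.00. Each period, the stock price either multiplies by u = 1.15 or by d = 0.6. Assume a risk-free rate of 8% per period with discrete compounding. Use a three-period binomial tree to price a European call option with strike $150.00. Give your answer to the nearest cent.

$37.22

Risk-neutral probability p = (1 + 0.08 − 0.6)/(1.15 − 0.6) = 0.4800/0.5500 = 0.8727
Terminal stock prices: S_uuu = 220.5, S_uud = 115.1, S_udd = 60.03, S_ddd = 31.32
Terminal payoffs (S − K): max(70.53, 0) = 70.53, max(-34.94, 0) = 0, max(-89.97, 0) = 0, max(-118.7, 0) = 0
Node uu (S = 191.8): V_uu = 1/1.08·[0.8727·70.5269 + 0.1273·0.0000] = 56.9914
Node ud (S = 100): V_ud = 1/1.08·[0.8727·0.0000 + 0.1273·0.0000] = 0.0000
Node dd (S = 52.2): V_dd = 1/1.08·[0.8727·0.0000 + 0.1273·0.0000] = 0.0000
Node u (S = 166.8): V_u = 1/1.08·[0.8727·56.9914 + 0.1273·0.0000] = 46.0537
Node d (S = 87): V_d = 1/1.08·[0.8727·0.0000 + 0.1273·0.0000] = 0.0000
Node 0 (S = 145): V_0 = 1/1.08·[0.8727·46.0537 + 0.1273·0.0000] = 37.2151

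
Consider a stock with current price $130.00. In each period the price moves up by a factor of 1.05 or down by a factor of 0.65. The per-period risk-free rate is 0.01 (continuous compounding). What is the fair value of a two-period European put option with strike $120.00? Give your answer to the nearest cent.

$6.15

Risk-neutral probability p = (e^0.01 − 0.65)/(1.05 − 0.65) = 0.3601/0.4000 = 0.9001
Terminal stock prices: S_uu = 143.3, S_ud = 88.73, S_dd = 54.93
Terminal payoffs (K − S): max(-23.33, 0) = 0, max(31.27, 0) = 31.27, max(65.07, 0) = 65.07
Node u (S = 136.5): V_u = e^(−0.01)·[0.9001·0.0000 + 0.0999·31.2750] = 3.0925
Node d (S = 84.5): V_d = e^(−0.01)·[0.9001·31.2750 + 0.0999·65.0750] = 34.3060
Node 0 (S = 130): V_0 = e^(−0.01)·[0.9001·3.0925 + 0.0999·34.3060] = 6.1481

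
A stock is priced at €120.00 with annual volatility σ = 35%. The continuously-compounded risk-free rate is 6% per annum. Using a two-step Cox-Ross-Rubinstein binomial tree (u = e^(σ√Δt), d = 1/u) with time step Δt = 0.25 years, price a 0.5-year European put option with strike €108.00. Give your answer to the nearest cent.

€5.70

CRR parameters: u = e^(σ√Δt) = e^(0.35·√0.25) = 1.1912, d = 1/u = 0.8395
Per-period rate: rΔt = 0.06·0.25 = 0.015, so R = e^0.015 = 1.0151
Risk-neutral probability p = (e^0.015 − 0.8395)/(1.1912 − 0.8395) = 0.1757/0.3518 = 0.4993
Terminal stock prices: S_uu = 170.3, S_ud = 120, S_dd = 84.56
Terminal payoffs (K − S): max(-62.29, 0) = 0, max(-12, 0) = 0, max(23.44, 0) = 23.44
Node u (S = 142.9): V_u = e^(−0.015)·[0.4993·0.0000 + 0.5007·0.0000] = 0.0000
Node d (S = 100.7): V_d = e^(−0.015)·[0.4993·0.0000 + 0.5007·23.4374] = 11.5599
Node 0 (S = 120): V_0 = e^(−0.015)·[0.4993·0.0000 + 0.5007·11.5599] = 5.7016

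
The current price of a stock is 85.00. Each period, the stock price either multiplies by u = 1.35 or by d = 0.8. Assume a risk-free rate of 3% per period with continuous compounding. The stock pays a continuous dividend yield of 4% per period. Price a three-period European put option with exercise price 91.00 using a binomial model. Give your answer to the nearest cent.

19.29

Per-period risk-free factor R = e^0.03 = 1.0305; dividend-adjusted growth = e^(0.03−0.04) = 0.9900.
Risk-neutral probability p = (0.9900 − 0.8)/(1.35 − 0.8) = 0.1900/0.5500 = 0.3455
Terminal stock prices: S_uuu = 209.1, S_uud = 123.9, S_udd = 73.44, S_ddd = 43.52
Terminal payoffs (K − S): max(-118.1, 0) = 0, max(-32.93, 0) = 0, max(17.56, 0) = 17.56, max(47.48, 0) = 47.48
Node uu (S = 154.9): V_uu = e^(−0.03)·[0.3455·0.0000 + 0.6545·0.0000] = 0.0000
Node ud (S = 91.8): V_ud = e^(−0.03)·[0.3455·0.0000 + 0.6545·17.5600] = 11.1526
Node dd (S = 54.4): V_dd = e^(−0.03)·[0.3455·17.5600 + 0.6545·47.4800] = 36.0436
Node u (S = 114.8): V_u = e^(−0.03)·[0.3455·0.0000 + 0.6545·11.1526] = 7.0831
Node d (S = 68): V_d = e^(−0.03)·[0.3455·11.1526 + 0.6545·36.0436] = 26.6316
Node 0 (S = 85): V_0 = e^(−0.03)·[0.3455·7.0831 + 0.6545·26.6316] = 19.2893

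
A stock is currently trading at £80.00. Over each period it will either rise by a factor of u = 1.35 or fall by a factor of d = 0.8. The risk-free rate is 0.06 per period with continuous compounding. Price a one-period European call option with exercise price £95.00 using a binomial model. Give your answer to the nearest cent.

Risk-neutral probability p = (e^0.06 − 0.8)/(1.35 − 0.8) = 0.2618/0.5500 = 0.4761
Terminal stock prices: S_u = 108, S_d = 64
Terminal payoffs (S − K): max(13, 0) = 13, max(-31, 0) = 0
Node 0 (S = 80): V_0 = e^(−0.06)·[0.4761·13.0000 + 0.5239·0.0000] = 5.8285

£5.83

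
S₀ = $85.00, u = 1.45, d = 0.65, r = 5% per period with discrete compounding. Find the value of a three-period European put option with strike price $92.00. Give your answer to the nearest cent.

Risk-neutral probability p = (1 + 0.05 − 0.65)/(1.45 − 0.65) = 0.4000/0.8000 = 0.5000
Terminal stock prices: S_uuu = 259.1, S_uud = 116.2, S_udd = 52.07, S_ddd = 23.34
Terminal payoffs (K − S): max(-167.1, 0) = 0, max(-24.16, 0) = 0, max(39.93, 0) = 39.93, max(68.66, 0) = 68.66
Node uu (S = 178.7): V_uu = 1/1.05·[0.5000·0.0000 + 0.5000·0.0000] = 0.0000
Node ud (S = 80.11): V_ud = 1/1.05·[0.5000·0.0000 + 0.5000·39.9269] = 19.0128
Node dd (S = 35.91): V_dd = 1/1.05·[0.5000·39.9269 + 0.5000·68.6569] = 51.7065
Node u (S = 123.2): V_u = 1/1.05·[0.5000·0.0000 + 0.5000·19.0128] = 9.0537
Node d (S = 55.25): V_d = 1/1.05·[0.5000·19.0128 + 0.5000·51.7065] = 33.6759
Node 0 (S = 85): V_0 = 1/1.05·[0.5000·9.0537 + 0.5000·33.6759] = 20.3474

$20.35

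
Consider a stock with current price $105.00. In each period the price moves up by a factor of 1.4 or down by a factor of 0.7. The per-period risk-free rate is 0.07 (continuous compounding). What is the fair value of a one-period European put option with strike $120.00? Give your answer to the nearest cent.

Risk-neutral probability p = (e^0.07 − 0.7)/(1.4 − 0.7) = 0.3725/0.7000 = 0.5322
Terminal stock prices: S_u = 147, S_d = 73.5
Terminal payoffs (K − S): max(-27, 0) = 0, max(46.5, 0) = 46.5
Node 0 (S = 105): V_0 = e^(−0.07)·[0.5322·0.0000 + 0.4678·46.5000] = 20.2841

$20.28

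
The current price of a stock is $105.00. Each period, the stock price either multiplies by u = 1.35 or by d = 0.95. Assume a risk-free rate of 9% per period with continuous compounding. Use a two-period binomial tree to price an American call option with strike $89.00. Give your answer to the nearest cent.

$30.66

Risk-neutral probability p = (e^0.09 − 0.95)/(1.35 − 0.95) = 0.1442/0.4000 = 0.3604
Terminal stock prices: S_uu = 191.4, S_ud = 134.7, S_dd = 94.76
Terminal payoffs (S − K): max(102.4, 0) = 102.4, max(45.66, 0) = 45.66, max(5.763, 0) = 5.763
Node u (S = 141.8): continuation = e^(−0.09)·[0.3604·102.3625 + 0.6396·45.6625] = 60.4101; exercise value = 52.7500 ≤ continuation, so V_u = 60.4101
Node d (S = 99.75): continuation = e^(−0.09)·[0.3604·45.6625 + 0.6396·5.7625] = 18.4101; exercise value = 10.7500 ≤ continuation, so V_d = 18.4101
Node 0 (S = 105): continuation = e^(−0.09)·[0.3604·60.4101 + 0.6396·18.4101] = 30.6610; exercise value = 16.0000 ≤ continuation, so V_0 = 30.6610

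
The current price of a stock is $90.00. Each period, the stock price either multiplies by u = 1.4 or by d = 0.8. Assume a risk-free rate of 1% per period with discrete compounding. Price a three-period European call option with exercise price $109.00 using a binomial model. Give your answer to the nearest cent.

$13.19

Risk-neutral probability p = (1 + 0.01 − 0.8)/(1.4 − 0.8) = 0.2100/0.6000 = 0.3500
Terminal stock prices: S_uuu = 247, S_uud = 141.1, S_udd = 80.64, S_ddd = 46.08
Terminal payoffs (S − K): max(138, 0) = 138, max(32.12, 0) = 32.12, max(-28.36, 0) = 0, max(-62.92, 0) = 0
Node uu (S = 176.4): V_uu = 1/1.01·[0.3500·137.9600 + 0.6500·32.1200] = 68.4792
Node ud (S = 100.8): V_ud = 1/1.01·[0.3500·32.1200 + 0.6500·0.0000] = 11.1307
Node dd (S = 57.6): V_dd = 1/1.01·[0.3500·0.0000 + 0.6500·0.0000] = 0.0000
Node u (S = 126): V_u = 1/1.01·[0.3500·68.4792 + 0.6500·11.1307] = 30.8937
Node d (S = 72): V_d = 1/1.01·[0.3500·11.1307 + 0.6500·0.0000] = 3.8572
Node 0 (S = 90): V_0 = 1/1.01·[0.3500·30.8937 + 0.6500·3.8572] = 13.1881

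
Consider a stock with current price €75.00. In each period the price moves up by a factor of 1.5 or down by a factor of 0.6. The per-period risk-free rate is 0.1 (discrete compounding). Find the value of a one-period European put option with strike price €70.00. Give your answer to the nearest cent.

€10.10

Risk-neutral probability p = (1 + 0.1 − 0.6)/(1.5 − 0.6) = 0.5000/0.9000 = 0.5556
Terminal stock prices: S_u = 112.5, S_d = 45
Terminal payoffs (K − S): max(-42.5, 0) = 0, max(25, 0) = 25
Node 0 (S = 75): V_0 = 1/1.1·[0.5556·0.0000 + 0.4444·25.0000] = 10.1010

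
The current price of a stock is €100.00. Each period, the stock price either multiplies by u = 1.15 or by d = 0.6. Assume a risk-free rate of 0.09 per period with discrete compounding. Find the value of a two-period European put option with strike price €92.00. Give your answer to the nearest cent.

Risk-neutral probability p = (1 + 0.09 − 0.6)/(1.15 − 0.6) = 0.4900/0.5500 = 0.8909
Terminal stock prices: S_uu = 132.2, S_ud = 69, S_dd = 36
Terminal payoffs (K − S): max(-40.25, 0) = 0, max(23, 0) = 23, max(56, 0) = 56
Node u (S = 115): V_u = 1/1.09·[0.8909·0.0000 + 0.1091·23.0000] = 2.3019
Node d (S = 60): V_d = 1/1.09·[0.8909·23.0000 + 0.1091·56.0000] = 24.4037
Node 0 (S = 100): V_0 = 1/1.09·[0.8909·2.3019 + 0.1091·24.4037] = 4.3239

€4.32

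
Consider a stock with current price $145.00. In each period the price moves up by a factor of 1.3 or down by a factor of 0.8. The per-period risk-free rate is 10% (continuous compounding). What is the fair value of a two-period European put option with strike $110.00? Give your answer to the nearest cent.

Risk-neutral probability p = (e^0.1 − 0.8)/(1.3 − 0.8) = 0.3052/0.5000 = 0.6103
Terminal stock prices: S_uu = 245.1, S_ud = 150.8, S_dd = 92.8
Terminal payoffs (K − S): max(-135.1, 0) = 0, max(-40.8, 0) = 0, max(17.2, 0) = 17.2
Node u (S = 188.5): V_u = e^(−0.1)·[0.6103·0.0000 + 0.3897·0.0000] = 0.0000
Node d (S = 116): V_d = e^(−0.1)·[0.6103·0.0000 + 0.3897·17.2000] = 6.0643
Node 0 (S = 145): V_0 = e^(−0.1)·[0.6103·0.0000 + 0.3897·6.0643] = 2.1381

$2.14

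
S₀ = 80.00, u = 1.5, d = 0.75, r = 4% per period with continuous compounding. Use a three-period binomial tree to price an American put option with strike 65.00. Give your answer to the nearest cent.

6.92

Risk-neutral probability p = (e^0.04 − 0.75)/(1.5 − 0.75) = 0.2908/0.7500 = 0.3877
Terminal stock prices: S_uuu = 270, S_uud = 135, S_udd = 67.5, S_ddd = 33.75
Terminal payoffs (K − S): max(-205, 0) = 0, max(-70, 0) = 0, max(-2.5, 0) = 0, max(31.25, 0) = 31.25
Node uu (S = 180): continuation = e^(−0.04)·[0.3877·0.0000 + 0.6123·0.0000] = 0.0000; exercise value = 0.0000 ≤ continuation, so V_uu = 0.0000
Node ud (S = 90): continuation = e^(−0.04)·[0.3877·0.0000 + 0.6123·0.0000] = 0.0000; exercise value = 0.0000 ≤ continuation, so V_ud = 0.0000
Node dd (S = 45): continuation = e^(−0.04)·[0.3877·0.0000 + 0.6123·31.2500] = 18.3827; exercise value = 20.0000 > continuation, so V_dd = 20.0000 (exercise)
Node u (S = 120): continuation = e^(−0.04)·[0.3877·0.0000 + 0.6123·0.0000] = 0.0000; exercise value = 0.0000 ≤ continuation, so V_u = 0.0000
Node d (S = 60): continuation = e^(−0.04)·[0.3877·0.0000 + 0.6123·20.0000] = 11.7649; exercise value = 5.0000 ≤ continuation, so V_d = 11.7649
Node 0 (S = 80): continuation = e^(−0.04)·[0.3877·0.0000 + 0.6123·11.7649] = 6.9207; exercise value = 0.0000 ≤ continuation, so V_0 = 6.9207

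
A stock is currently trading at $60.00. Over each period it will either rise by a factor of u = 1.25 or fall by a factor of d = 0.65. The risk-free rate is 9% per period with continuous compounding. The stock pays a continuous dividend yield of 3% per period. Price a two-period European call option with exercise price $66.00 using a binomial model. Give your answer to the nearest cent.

$10.92

Per-period risk-free factor R = e^0.09 = 1.0942; dividend-adjusted growth = e^(0.09−0.03) = 1.0618.
Risk-neutral probability p = (1.0618 − 0.65)/(1.25 − 0.65) = 0.4118/0.6000 = 0.6864
Terminal stock prices: S_uu = 93.75, S_ud = 48.75, S_dd = 25.35
Terminal payoffs (S − K): max(27.75, 0) = 27.75, max(-17.25, 0) = 0, max(-40.65, 0) = 0
Node u (S = 75): V_u = e^(−0.09)·[0.6864·27.7500 + 0.3136·0.0000] = 17.4080
Node d (S = 39): V_d = e^(−0.09)·[0.6864·0.0000 + 0.3136·0.0000] = 0.0000
Node 0 (S = 60): V_0 = e^(−0.09)·[0.6864·17.4080 + 0.3136·0.0000] = 10.9204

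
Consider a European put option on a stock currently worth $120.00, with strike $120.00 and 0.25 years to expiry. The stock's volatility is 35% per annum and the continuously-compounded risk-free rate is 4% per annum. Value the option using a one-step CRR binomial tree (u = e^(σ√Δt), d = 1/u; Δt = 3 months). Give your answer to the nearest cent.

$9.82

CRR parameters: u = e^(σ√Δt) = e^(0.35·√0.25) = 1.1912, d = 1/u = 0.8395
Per-period rate: rΔt = 0.04·0.25 = 0.01, so R = e^0.01 = 1.0101
Risk-neutral probability p = (e^0.01 − 0.8395)/(1.1912 − 0.8395) = 0.1706/0.3518 = 0.4849
Terminal stock prices: S_u = 142.9, S_d = 100.7
Terminal payoffs (K − S): max(-22.95, 0) = 0, max(19.27, 0) = 19.27
Node 0 (S = 120): V_0 = e^(−0.01)·[0.4849·0.0000 + 0.5151·19.2652] = 9.8242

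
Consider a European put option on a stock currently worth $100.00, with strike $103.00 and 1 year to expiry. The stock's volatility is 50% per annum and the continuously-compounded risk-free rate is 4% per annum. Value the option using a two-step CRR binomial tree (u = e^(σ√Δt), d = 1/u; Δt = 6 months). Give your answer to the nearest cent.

$17.57

CRR parameters: u = e^(σ√Δt) = e^(0.5·√0.5) = 1.4241, d = 1/u = 0.7022
Per-period rate: rΔt = 0.04·0.5 = 0.02, so R = e^0.02 = 1.0202
Risk-neutral probability p = (e^0.02 − 0.7022)/(1.4241 − 0.7022) = 0.3180/0.7219 = 0.4405
Terminal stock prices: S_uu = 202.8, S_ud = 100, S_dd = 49.31
Terminal payoffs (K − S): max(-99.81, 0) = 0, max(3, 0) = 3, max(53.69, 0) = 53.69
Node u (S = 142.4): V_u = e^(−0.02)·[0.4405·0.0000 + 0.5595·3.0000] = 1.6453
Node d (S = 70.22): V_d = e^(−0.02)·[0.4405·3.0000 + 0.5595·53.6931] = 30.7416
Node 0 (S = 100): V_0 = e^(−0.02)·[0.4405·1.6453 + 0.5595·30.7416] = 17.5696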